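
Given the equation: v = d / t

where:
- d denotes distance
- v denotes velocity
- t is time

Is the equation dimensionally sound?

Yes

d (distance) has dimensions [L].
v (velocity) has dimensions [L T^-1].
t (time) has dimensions [T].

Left side: [L T^-1]
Right side: [L T^-1]

Both sides have the same dimensions, so the equation is dimensionally consistent.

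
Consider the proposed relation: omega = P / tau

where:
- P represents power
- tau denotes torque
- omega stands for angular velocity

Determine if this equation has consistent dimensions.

Yes

P (power) has dimensions [L^2 M T^-3].
tau (torque) has dimensions [L^2 M T^-2].
omega (angular velocity) has dimensions [T^-1].

Left side: [T^-1]
Right side: [T^-1]

Both sides have the same dimensions, so the equation is dimensionally consistent.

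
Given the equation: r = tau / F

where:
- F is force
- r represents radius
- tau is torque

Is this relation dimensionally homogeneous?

Yes

F (force) has dimensions [L M T^-2].
r (radius) has dimensions [L].
tau (torque) has dimensions [L^2 M T^-2].

Left side: [L]
Right side: [L]

Both sides have the same dimensions, so the equation is dimensionally consistent.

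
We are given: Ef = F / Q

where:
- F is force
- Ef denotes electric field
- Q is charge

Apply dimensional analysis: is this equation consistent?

Yes

F (force) has dimensions [L M T^-2].
Ef (electric field) has dimensions [I^-1 L M T^-3].
Q (charge) has dimensions [I T].

Left side: [I^-1 L M T^-3]
Right side: [I^-1 L M T^-3]

Both sides have the same dimensions, so the equation is dimensionally consistent.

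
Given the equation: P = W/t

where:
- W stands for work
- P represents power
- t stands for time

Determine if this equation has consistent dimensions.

Yes

W (work) has dimensions [L^2 M T^-2].
P (power) has dimensions [L^2 M T^-3].
t (time) has dimensions [T].

Left side: [L^2 M T^-3]
Right side: [L^2 M T^-3]

Both sides have the same dimensions, so the equation is dimensionally consistent.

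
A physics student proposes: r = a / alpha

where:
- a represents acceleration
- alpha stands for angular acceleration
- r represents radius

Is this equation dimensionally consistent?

Yes

a (acceleration) has dimensions [L T^-2].
alpha (angular acceleration) has dimensions [T^-2].
r (radius) has dimensions [L].

Left side: [L]
Right side: [L]

Both sides have the same dimensions, so the equation is dimensionally consistent.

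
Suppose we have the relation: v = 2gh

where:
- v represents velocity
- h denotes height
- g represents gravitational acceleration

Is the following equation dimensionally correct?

No

v (velocity) has dimensions [L T^-1].
h (height) has dimensions [L].
g (gravitational acceleration) has dimensions [L T^-2].

Left side: [L T^-1]
Right side: [L^2 T^-2]

The two sides have different dimensions, so the equation is NOT dimensionally consistent.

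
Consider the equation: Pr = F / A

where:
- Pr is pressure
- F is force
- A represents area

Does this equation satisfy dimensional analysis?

Yes

Pr (pressure) has dimensions [L^-1 M T^-2].
F (force) has dimensions [L M T^-2].
A (area) has dimensions [L^2].

Left side: [L^-1 M T^-2]
Right side: [L^-1 M T^-2]

Both sides have the same dimensions, so the equation is dimensionally consistent.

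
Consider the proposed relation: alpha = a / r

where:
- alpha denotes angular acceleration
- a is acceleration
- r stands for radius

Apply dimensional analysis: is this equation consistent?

Yes

alpha (angular acceleration) has dimensions [T^-2].
a (acceleration) has dimensions [L T^-2].
r (radius) has dimensions [L].

Left side: [T^-2]
Right side: [T^-2]

Both sides have the same dimensions, so the equation is dimensionally consistent.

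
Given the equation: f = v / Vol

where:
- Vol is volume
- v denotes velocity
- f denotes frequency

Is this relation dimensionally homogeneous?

No

Vol (volume) has dimensions [L^3].
v (velocity) has dimensions [L T^-1].
f (frequency) has dimensions [T^-1].

Left side: [T^-1]
Right side: [L^-2 T^-1]

The two sides have different dimensions, so the equation is NOT dimensionally consistent.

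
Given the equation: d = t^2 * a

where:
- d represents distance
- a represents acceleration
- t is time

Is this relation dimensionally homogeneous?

Yes

d (distance) has dimensions [L].
a (acceleration) has dimensions [L T^-2].
t (time) has dimensions [T].

Left side: [L]
Right side: [L]

Both sides have the same dimensions, so the equation is dimensionally consistent.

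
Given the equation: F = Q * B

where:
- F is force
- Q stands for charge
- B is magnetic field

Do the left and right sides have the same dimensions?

No

F (force) has dimensions [L M T^-2].
Q (charge) has dimensions [I T].
B (magnetic field) has dimensions [I^-1 M T^-2].

Left side: [L M T^-2]
Right side: [M T^-1]

The two sides have different dimensions, so the equation is NOT dimensionally consistent.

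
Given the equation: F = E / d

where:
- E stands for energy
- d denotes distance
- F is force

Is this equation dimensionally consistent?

Yes

E (energy) has dimensions [L^2 M T^-2].
d (distance) has dimensions [L].
F (force) has dimensions [L M T^-2].

Left side: [L M T^-2]
Right side: [L M T^-2]

Both sides have the same dimensions, so the equation is dimensionally consistent.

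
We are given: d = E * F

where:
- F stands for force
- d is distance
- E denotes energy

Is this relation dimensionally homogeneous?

No

F (force) has dimensions [L M T^-2].
d (distance) has dimensions [L].
E (energy) has dimensions [L^2 M T^-2].

Left side: [L]
Right side: [L^3 M^2 T^-4]

The two sides have different dimensions, so the equation is NOT dimensionally consistent.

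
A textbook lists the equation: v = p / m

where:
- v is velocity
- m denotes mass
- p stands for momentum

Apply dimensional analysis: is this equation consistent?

Yes

v (velocity) has dimensions [L T^-1].
m (mass) has dimensions [M].
p (momentum) has dimensions [L M T^-1].

Left side: [L T^-1]
Right side: [L T^-1]

Both sides have the same dimensions, so the equation is dimensionally consistent.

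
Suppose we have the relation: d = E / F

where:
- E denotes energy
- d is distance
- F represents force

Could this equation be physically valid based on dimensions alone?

Yes

E (energy) has dimensions [L^2 M T^-2].
d (distance) has dimensions [L].
F (force) has dimensions [L M T^-2].

Left side: [L]
Right side: [L]

Both sides have the same dimensions, so the equation is dimensionally consistent.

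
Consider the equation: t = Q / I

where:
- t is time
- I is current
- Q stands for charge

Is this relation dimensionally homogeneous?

Yes

t (time) has dimensions [T].
I (current) has dimensions [I].
Q (charge) has dimensions [I T].

Left side: [T]
Right side: [T]

Both sides have the same dimensions, so the equation is dimensionally consistent.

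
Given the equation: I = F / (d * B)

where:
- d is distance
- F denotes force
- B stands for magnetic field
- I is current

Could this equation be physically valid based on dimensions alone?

Yes

d (distance) has dimensions [L].
F (force) has dimensions [L M T^-2].
B (magnetic field) has dimensions [I^-1 M T^-2].
I (current) has dimensions [I].

Left side: [I]
Right side: [I]

Both sides have the same dimensions, so the equation is dimensionally consistent.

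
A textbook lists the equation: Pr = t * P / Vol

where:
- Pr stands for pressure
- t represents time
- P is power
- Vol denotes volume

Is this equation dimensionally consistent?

Yes

Pr (pressure) has dimensions [L^-1 M T^-2].
t (time) has dimensions [T].
P (power) has dimensions [L^2 M T^-3].
Vol (volume) has dimensions [L^3].

Left side: [L^-1 M T^-2]
Right side: [L^-1 M T^-2]

Both sides have the same dimensions, so the equation is dimensionally consistent.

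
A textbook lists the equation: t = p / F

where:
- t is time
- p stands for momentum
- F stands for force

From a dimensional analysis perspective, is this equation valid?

Yes

t (time) has dimensions [T].
p (momentum) has dimensions [L M T^-1].
F (force) has dimensions [L M T^-2].

Left side: [T]
Right side: [T]

Both sides have the same dimensions, so the equation is dimensionally consistent.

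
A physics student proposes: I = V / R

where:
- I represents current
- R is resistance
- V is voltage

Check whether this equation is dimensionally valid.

Yes

I (current) has dimensions [I].
R (resistance) has dimensions [I^-2 L^2 M T^-3].
V (voltage) has dimensions [I^-1 L^2 M T^-3].

Left side: [I]
Right side: [I]

Both sides have the same dimensions, so the equation is dimensionally consistent.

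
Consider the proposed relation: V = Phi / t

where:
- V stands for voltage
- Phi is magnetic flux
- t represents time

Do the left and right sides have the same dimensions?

Yes

V (voltage) has dimensions [I^-1 L^2 M T^-3].
Phi (magnetic flux) has dimensions [I^-1 L^2 M T^-2].
t (time) has dimensions [T].

Left side: [I^-1 L^2 M T^-3]
Right side: [I^-1 L^2 M T^-3]

Both sides have the same dimensions, so the equation is dimensionally consistent.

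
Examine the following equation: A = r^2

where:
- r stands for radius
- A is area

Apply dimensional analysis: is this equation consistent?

Yes

r (radius) has dimensions [L].
A (area) has dimensions [L^2].

Left side: [L^2]
Right side: [L^2]

Both sides have the same dimensions, so the equation is dimensionally consistent.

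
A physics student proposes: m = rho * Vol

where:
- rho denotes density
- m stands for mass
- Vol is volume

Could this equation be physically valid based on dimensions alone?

Yes

rho (density) has dimensions [L^-3 M].
m (mass) has dimensions [M].
Vol (volume) has dimensions [L^3].

Left side: [M]
Right side: [M]

Both sides have the same dimensions, so the equation is dimensionally consistent.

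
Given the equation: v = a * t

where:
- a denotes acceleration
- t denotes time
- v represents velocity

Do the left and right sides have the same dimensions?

Yes

a (acceleration) has dimensions [L T^-2].
t (time) has dimensions [T].
v (velocity) has dimensions [L T^-1].

Left side: [L T^-1]
Right side: [L T^-1]

Both sides have the same dimensions, so the equation is dimensionally consistent.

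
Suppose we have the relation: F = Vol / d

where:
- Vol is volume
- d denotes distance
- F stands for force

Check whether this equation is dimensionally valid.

No

Vol (volume) has dimensions [L^3].
d (distance) has dimensions [L].
F (force) has dimensions [L M T^-2].

Left side: [L M T^-2]
Right side: [L^2]

The two sides have different dimensions, so the equation is NOT dimensionally consistent.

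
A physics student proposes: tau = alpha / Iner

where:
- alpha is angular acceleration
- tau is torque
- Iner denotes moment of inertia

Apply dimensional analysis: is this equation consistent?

No

alpha (angular acceleration) has dimensions [T^-2].
tau (torque) has dimensions [L^2 M T^-2].
Iner (moment of inertia) has dimensions [L^2 M].

Left side: [L^2 M T^-2]
Right side: [L^-2 M^-1 T^-2]

The two sides have different dimensions, so the equation is NOT dimensionally consistent.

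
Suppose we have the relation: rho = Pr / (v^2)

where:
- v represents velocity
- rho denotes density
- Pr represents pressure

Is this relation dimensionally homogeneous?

Yes

v (velocity) has dimensions [L T^-1].
rho (density) has dimensions [L^-3 M].
Pr (pressure) has dimensions [L^-1 M T^-2].

Left side: [L^-3 M]
Right side: [L^-3 M]

Both sides have the same dimensions, so the equation is dimensionally consistent.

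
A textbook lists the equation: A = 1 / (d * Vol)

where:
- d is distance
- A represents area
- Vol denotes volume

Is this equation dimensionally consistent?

No

d (distance) has dimensions [L].
A (area) has dimensions [L^2].
Vol (volume) has dimensions [L^3].

Left side: [L^2]
Right side: [L^-4]

The two sides have different dimensions, so the equation is NOT dimensionally consistent.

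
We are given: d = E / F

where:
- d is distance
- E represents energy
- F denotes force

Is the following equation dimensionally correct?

Yes

d (distance) has dimensions [L].
E (energy) has dimensions [L^2 M T^-2].
F (force) has dimensions [L M T^-2].

Left side: [L]
Right side: [L]

Both sides have the same dimensions, so the equation is dimensionally consistent.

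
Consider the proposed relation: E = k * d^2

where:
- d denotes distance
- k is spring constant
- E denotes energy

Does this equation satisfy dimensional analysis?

Yes

d (distance) has dimensions [L].
k (spring constant) has dimensions [M T^-2].
E (energy) has dimensions [L^2 M T^-2].

Left side: [L^2 M T^-2]
Right side: [L^2 M T^-2]

Both sides have the same dimensions, so the equation is dimensionally consistent.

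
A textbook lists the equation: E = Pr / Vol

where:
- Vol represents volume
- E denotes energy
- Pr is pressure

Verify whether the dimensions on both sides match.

No

Vol (volume) has dimensions [L^3].
E (energy) has dimensions [L^2 M T^-2].
Pr (pressure) has dimensions [L^-1 M T^-2].

Left side: [L^2 M T^-2]
Right side: [L^-4 M T^-2]

The two sides have different dimensions, so the equation is NOT dimensionally consistent.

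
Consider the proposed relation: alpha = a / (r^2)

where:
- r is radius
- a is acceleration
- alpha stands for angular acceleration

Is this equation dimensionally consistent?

No

r (radius) has dimensions [L].
a (acceleration) has dimensions [L T^-2].
alpha (angular acceleration) has dimensions [T^-2].

Left side: [T^-2]
Right side: [L^-1 T^-2]

The two sides have different dimensions, so the equation is NOT dimensionally consistent.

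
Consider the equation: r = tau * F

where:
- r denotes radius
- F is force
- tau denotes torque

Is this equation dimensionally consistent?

No

r (radius) has dimensions [L].
F (force) has dimensions [L M T^-2].
tau (torque) has dimensions [L^2 M T^-2].

Left side: [L]
Right side: [L^3 M^2 T^-4]

The two sides have different dimensions, so the equation is NOT dimensionally consistent.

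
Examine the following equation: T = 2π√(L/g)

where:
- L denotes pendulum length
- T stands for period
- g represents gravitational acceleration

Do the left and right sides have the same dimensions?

Yes

L (pendulum length) has dimensions [L].
T (period) has dimensions [T].
g (gravitational acceleration) has dimensions [L T^-2].

Left side: [T]
Right side: [T]

Both sides have the same dimensions, so the equation is dimensionally consistent.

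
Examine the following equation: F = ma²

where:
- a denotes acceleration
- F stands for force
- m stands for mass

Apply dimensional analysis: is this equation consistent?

No

a (acceleration) has dimensions [L T^-2].
F (force) has dimensions [L M T^-2].
m (mass) has dimensions [M].

Left side: [L M T^-2]
Right side: [L^2 M T^-4]

The two sides have different dimensions, so the equation is NOT dimensionally consistent.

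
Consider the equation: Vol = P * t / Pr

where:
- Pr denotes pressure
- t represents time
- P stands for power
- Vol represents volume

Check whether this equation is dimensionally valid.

Yes

Pr (pressure) has dimensions [L^-1 M T^-2].
t (time) has dimensions [T].
P (power) has dimensions [L^2 M T^-3].
Vol (volume) has dimensions [L^3].

Left side: [L^3]
Right side: [L^3]

Both sides have the same dimensions, so the equation is dimensionally consistent.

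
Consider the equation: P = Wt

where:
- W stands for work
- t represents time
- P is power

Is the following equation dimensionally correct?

No

W (work) has dimensions [L^2 M T^-2].
t (time) has dimensions [T].
P (power) has dimensions [L^2 M T^-3].

Left side: [L^2 M T^-3]
Right side: [L^2 M T^-1]

The two sides have different dimensions, so the equation is NOT dimensionally consistent.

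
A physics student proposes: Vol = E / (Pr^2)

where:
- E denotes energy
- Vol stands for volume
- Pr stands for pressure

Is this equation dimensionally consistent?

No

E (energy) has dimensions [L^2 M T^-2].
Vol (volume) has dimensions [L^3].
Pr (pressure) has dimensions [L^-1 M T^-2].

Left side: [L^3]
Right side: [L^4 M^-1 T^2]

The two sides have different dimensions, so the equation is NOT dimensionally consistent.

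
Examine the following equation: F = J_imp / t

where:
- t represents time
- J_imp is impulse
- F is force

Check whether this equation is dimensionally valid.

Yes

t (time) has dimensions [T].
J_imp (impulse) has dimensions [L M T^-1].
F (force) has dimensions [L M T^-2].

Left side: [L M T^-2]
Right side: [L M T^-2]

Both sides have the same dimensions, so the equation is dimensionally consistent.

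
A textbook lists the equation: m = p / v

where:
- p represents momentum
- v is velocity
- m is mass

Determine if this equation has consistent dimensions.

Yes

p (momentum) has dimensions [L M T^-1].
v (velocity) has dimensions [L T^-1].
m (mass) has dimensions [M].

Left side: [M]
Right side: [M]

Both sides have the same dimensions, so the equation is dimensionally consistent.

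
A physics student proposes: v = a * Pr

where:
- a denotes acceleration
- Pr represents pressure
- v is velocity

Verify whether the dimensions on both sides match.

No

a (acceleration) has dimensions [L T^-2].
Pr (pressure) has dimensions [L^-1 M T^-2].
v (velocity) has dimensions [L T^-1].

Left side: [L T^-1]
Right side: [M T^-4]

The two sides have different dimensions, so the equation is NOT dimensionally consistent.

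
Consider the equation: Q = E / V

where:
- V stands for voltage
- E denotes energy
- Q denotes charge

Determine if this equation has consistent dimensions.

Yes

V (voltage) has dimensions [I^-1 L^2 M T^-3].
E (energy) has dimensions [L^2 M T^-2].
Q (charge) has dimensions [I T].

Left side: [I T]
Right side: [I T]

Both sides have the same dimensions, so the equation is dimensionally consistent.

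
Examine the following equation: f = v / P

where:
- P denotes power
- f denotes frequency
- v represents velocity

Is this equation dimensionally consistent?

No

P (power) has dimensions [L^2 M T^-3].
f (frequency) has dimensions [T^-1].
v (velocity) has dimensions [L T^-1].

Left side: [T^-1]
Right side: [L^-1 M^-1 T^2]

The two sides have different dimensions, so the equation is NOT dimensionally consistent.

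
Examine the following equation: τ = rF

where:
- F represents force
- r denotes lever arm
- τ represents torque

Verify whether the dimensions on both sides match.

Yes

F (force) has dimensions [L M T^-2].
r (lever arm) has dimensions [L].
τ (torque) has dimensions [L^2 M T^-2].

Left side: [L^2 M T^-2]
Right side: [L^2 M T^-2]

Both sides have the same dimensions, so the equation is dimensionally consistent.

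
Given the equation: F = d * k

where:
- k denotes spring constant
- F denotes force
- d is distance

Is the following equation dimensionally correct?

Yes

k (spring constant) has dimensions [M T^-2].
F (force) has dimensions [L M T^-2].
d (distance) has dimensions [L].

Left side: [L M T^-2]
Right side: [L M T^-2]

Both sides have the same dimensions, so the equation is dimensionally consistent.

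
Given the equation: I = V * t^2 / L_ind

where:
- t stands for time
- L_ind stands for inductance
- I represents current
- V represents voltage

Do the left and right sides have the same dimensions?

No

t (time) has dimensions [T].
L_ind (inductance) has dimensions [I^-2 L^2 M T^-2].
I (current) has dimensions [I].
V (voltage) has dimensions [I^-1 L^2 M T^-3].

Left side: [I]
Right side: [I T]

The two sides have different dimensions, so the equation is NOT dimensionally consistent.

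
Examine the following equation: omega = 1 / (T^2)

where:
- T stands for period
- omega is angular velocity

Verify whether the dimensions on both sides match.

No

T (period) has dimensions [T].
omega (angular velocity) has dimensions [T^-1].

Left side: [T^-1]
Right side: [T^-2]

The two sides have different dimensions, so the equation is NOT dimensionally consistent.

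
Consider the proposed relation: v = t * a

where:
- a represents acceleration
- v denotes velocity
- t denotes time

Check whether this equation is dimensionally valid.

Yes

a (acceleration) has dimensions [L T^-2].
v (velocity) has dimensions [L T^-1].
t (time) has dimensions [T].

Left side: [L T^-1]
Right side: [L T^-1]

Both sides have the same dimensions, so the equation is dimensionally consistent.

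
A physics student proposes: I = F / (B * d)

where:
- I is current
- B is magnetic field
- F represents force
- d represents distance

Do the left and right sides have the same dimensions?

Yes

I (current) has dimensions [I].
B (magnetic field) has dimensions [I^-1 M T^-2].
F (force) has dimensions [L M T^-2].
d (distance) has dimensions [L].

Left side: [I]
Right side: [I]

Both sides have the same dimensions, so the equation is dimensionally consistent.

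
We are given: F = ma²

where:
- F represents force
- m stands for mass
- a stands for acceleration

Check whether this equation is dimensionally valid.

No

F (force) has dimensions [L M T^-2].
m (mass) has dimensions [M].
a (acceleration) has dimensions [L T^-2].

Left side: [L M T^-2]
Right side: [L^2 M T^-4]

The two sides have different dimensions, so the equation is NOT dimensionally consistent.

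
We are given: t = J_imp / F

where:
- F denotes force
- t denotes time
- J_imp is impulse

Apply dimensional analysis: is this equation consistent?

Yes

F (force) has dimensions [L M T^-2].
t (time) has dimensions [T].
J_imp (impulse) has dimensions [L M T^-1].

Left side: [T]
Right side: [T]

Both sides have the same dimensions, so the equation is dimensionally consistent.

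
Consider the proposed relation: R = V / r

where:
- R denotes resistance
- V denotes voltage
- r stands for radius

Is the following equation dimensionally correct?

No

R (resistance) has dimensions [I^-2 L^2 M T^-3].
V (voltage) has dimensions [I^-1 L^2 M T^-3].
r (radius) has dimensions [L].

Left side: [I^-2 L^2 M T^-3]
Right side: [I^-1 L M T^-3]

The two sides have different dimensions, so the equation is NOT dimensionally consistent.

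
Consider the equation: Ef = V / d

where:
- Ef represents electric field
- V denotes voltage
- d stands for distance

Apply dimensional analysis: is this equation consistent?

Yes

Ef (electric field) has dimensions [I^-1 L M T^-3].
V (voltage) has dimensions [I^-1 L^2 M T^-3].
d (distance) has dimensions [L].

Left side: [I^-1 L M T^-3]
Right side: [I^-1 L M T^-3]

Both sides have the same dimensions, so the equation is dimensionally consistent.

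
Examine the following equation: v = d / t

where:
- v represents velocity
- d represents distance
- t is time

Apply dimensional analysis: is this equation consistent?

Yes

v (velocity) has dimensions [L T^-1].
d (distance) has dimensions [L].
t (time) has dimensions [T].

Left side: [L T^-1]
Right side: [L T^-1]

Both sides have the same dimensions, so the equation is dimensionally consistent.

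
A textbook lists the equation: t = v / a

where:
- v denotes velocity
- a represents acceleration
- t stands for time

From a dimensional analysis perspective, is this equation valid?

Yes

v (velocity) has dimensions [L T^-1].
a (acceleration) has dimensions [L T^-2].
t (time) has dimensions [T].

Left side: [T]
Right side: [T]

Both sides have the same dimensions, so the equation is dimensionally consistent.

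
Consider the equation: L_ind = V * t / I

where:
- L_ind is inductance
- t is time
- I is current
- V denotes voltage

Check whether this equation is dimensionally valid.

Yes

L_ind (inductance) has dimensions [I^-2 L^2 M T^-2].
t (time) has dimensions [T].
I (current) has dimensions [I].
V (voltage) has dimensions [I^-1 L^2 M T^-3].

Left side: [I^-2 L^2 M T^-2]
Right side: [I^-2 L^2 M T^-2]

Both sides have the same dimensions, so the equation is dimensionally consistent.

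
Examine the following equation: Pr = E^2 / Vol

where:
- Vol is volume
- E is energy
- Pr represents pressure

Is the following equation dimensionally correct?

No

Vol (volume) has dimensions [L^3].
E (energy) has dimensions [L^2 M T^-2].
Pr (pressure) has dimensions [L^-1 M T^-2].

Left side: [L^-1 M T^-2]
Right side: [L M^2 T^-4]

The two sides have different dimensions, so the equation is NOT dimensionally consistent.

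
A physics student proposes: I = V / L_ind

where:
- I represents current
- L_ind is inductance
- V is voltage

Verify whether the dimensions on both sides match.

No

I (current) has dimensions [I].
L_ind (inductance) has dimensions [I^-2 L^2 M T^-2].
V (voltage) has dimensions [I^-1 L^2 M T^-3].

Left side: [I]
Right side: [I T^-1]

The two sides have different dimensions, so the equation is NOT dimensionally consistent.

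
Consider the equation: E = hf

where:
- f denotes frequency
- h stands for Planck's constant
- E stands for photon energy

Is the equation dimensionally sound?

Yes

f (frequency) has dimensions [T^-1].
h (Planck's constant) has dimensions [L^2 M T^-1].
E (photon energy) has dimensions [L^2 M T^-2].

Left side: [L^2 M T^-2]
Right side: [L^2 M T^-2]

Both sides have the same dimensions, so the equation is dimensionally consistent.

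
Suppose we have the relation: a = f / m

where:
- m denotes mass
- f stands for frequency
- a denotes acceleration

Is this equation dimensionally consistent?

No

m (mass) has dimensions [M].
f (frequency) has dimensions [T^-1].
a (acceleration) has dimensions [L T^-2].

Left side: [L T^-2]
Right side: [M^-1 T^-1]

The two sides have different dimensions, so the equation is NOT dimensionally consistent.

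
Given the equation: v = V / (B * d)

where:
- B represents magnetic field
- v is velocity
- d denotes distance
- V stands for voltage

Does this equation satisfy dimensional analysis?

Yes

B (magnetic field) has dimensions [I^-1 M T^-2].
v (velocity) has dimensions [L T^-1].
d (distance) has dimensions [L].
V (voltage) has dimensions [I^-1 L^2 M T^-3].

Left side: [L T^-1]
Right side: [L T^-1]

Both sides have the same dimensions, so the equation is dimensionally consistent.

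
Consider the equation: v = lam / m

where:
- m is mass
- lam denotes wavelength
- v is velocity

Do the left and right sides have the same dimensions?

No

m (mass) has dimensions [M].
lam (wavelength) has dimensions [L].
v (velocity) has dimensions [L T^-1].

Left side: [L T^-1]
Right side: [L M^-1]

The two sides have different dimensions, so the equation is NOT dimensionally consistent.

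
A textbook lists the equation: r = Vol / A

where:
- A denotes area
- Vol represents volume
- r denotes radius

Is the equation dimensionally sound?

Yes

A (area) has dimensions [L^2].
Vol (volume) has dimensions [L^3].
r (radius) has dimensions [L].

Left side: [L]
Right side: [L]

Both sides have the same dimensions, so the equation is dimensionally consistent.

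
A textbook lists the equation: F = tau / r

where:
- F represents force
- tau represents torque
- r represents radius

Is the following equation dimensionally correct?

Yes

F (force) has dimensions [L M T^-2].
tau (torque) has dimensions [L^2 M T^-2].
r (radius) has dimensions [L].

Left side: [L M T^-2]
Right side: [L M T^-2]

Both sides have the same dimensions, so the equation is dimensionally consistent.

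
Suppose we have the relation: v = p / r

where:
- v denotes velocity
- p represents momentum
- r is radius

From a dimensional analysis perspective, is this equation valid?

No

v (velocity) has dimensions [L T^-1].
p (momentum) has dimensions [L M T^-1].
r (radius) has dimensions [L].

Left side: [L T^-1]
Right side: [M T^-1]

The two sides have different dimensions, so the equation is NOT dimensionally consistent.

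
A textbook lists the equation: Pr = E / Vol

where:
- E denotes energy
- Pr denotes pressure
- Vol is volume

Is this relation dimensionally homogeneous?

Yes

E (energy) has dimensions [L^2 M T^-2].
Pr (pressure) has dimensions [L^-1 M T^-2].
Vol (volume) has dimensions [L^3].

Left side: [L^-1 M T^-2]
Right side: [L^-1 M T^-2]

Both sides have the same dimensions, so the equation is dimensionally consistent.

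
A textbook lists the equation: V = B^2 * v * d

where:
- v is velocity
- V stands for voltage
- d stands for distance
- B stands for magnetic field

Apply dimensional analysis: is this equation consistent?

No

v (velocity) has dimensions [L T^-1].
V (voltage) has dimensions [I^-1 L^2 M T^-3].
d (distance) has dimensions [L].
B (magnetic field) has dimensions [I^-1 M T^-2].

Left side: [I^-1 L^2 M T^-3]
Right side: [I^-2 L^2 M^2 T^-5]

The two sides have different dimensions, so the equation is NOT dimensionally consistent.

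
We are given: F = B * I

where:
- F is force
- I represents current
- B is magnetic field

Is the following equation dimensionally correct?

No

F (force) has dimensions [L M T^-2].
I (current) has dimensions [I].
B (magnetic field) has dimensions [I^-1 M T^-2].

Left side: [L M T^-2]
Right side: [M T^-2]

The two sides have different dimensions, so the equation is NOT dimensionally consistent.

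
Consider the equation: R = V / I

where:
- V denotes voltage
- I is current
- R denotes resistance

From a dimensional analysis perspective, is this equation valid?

Yes

V (voltage) has dimensions [I^-1 L^2 M T^-3].
I (current) has dimensions [I].
R (resistance) has dimensions [I^-2 L^2 M T^-3].

Left side: [I^-2 L^2 M T^-3]
Right side: [I^-2 L^2 M T^-3]

Both sides have the same dimensions, so the equation is dimensionally consistent.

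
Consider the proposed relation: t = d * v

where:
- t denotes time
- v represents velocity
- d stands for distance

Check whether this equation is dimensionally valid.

No

t (time) has dimensions [T].
v (velocity) has dimensions [L T^-1].
d (distance) has dimensions [L].

Left side: [T]
Right side: [L^2 T^-1]

The two sides have different dimensions, so the equation is NOT dimensionally consistent.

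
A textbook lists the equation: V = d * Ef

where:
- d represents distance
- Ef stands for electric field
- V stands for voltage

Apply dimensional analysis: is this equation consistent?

Yes

d (distance) has dimensions [L].
Ef (electric field) has dimensions [I^-1 L M T^-3].
V (voltage) has dimensions [I^-1 L^2 M T^-3].

Left side: [I^-1 L^2 M T^-3]
Right side: [I^-1 L^2 M T^-3]

Both sides have the same dimensions, so the equation is dimensionally consistent.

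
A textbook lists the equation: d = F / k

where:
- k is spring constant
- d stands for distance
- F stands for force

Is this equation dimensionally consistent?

Yes

k (spring constant) has dimensions [M T^-2].
d (distance) has dimensions [L].
F (force) has dimensions [L M T^-2].

Left side: [L]
Right side: [L]

Both sides have the same dimensions, so the equation is dimensionally consistent.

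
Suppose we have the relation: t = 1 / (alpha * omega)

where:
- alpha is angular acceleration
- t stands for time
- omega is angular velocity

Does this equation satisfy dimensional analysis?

No

alpha (angular acceleration) has dimensions [T^-2].
t (time) has dimensions [T].
omega (angular velocity) has dimensions [T^-1].

Left side: [T]
Right side: [T^3]

The two sides have different dimensions, so the equation is NOT dimensionally consistent.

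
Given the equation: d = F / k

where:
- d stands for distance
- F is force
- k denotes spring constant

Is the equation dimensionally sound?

Yes

d (distance) has dimensions [L].
F (force) has dimensions [L M T^-2].
k (spring constant) has dimensions [M T^-2].

Left side: [L]
Right side: [L]

Both sides have the same dimensions, so the equation is dimensionally consistent.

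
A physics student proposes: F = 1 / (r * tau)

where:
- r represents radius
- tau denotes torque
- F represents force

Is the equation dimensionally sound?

No

r (radius) has dimensions [L].
tau (torque) has dimensions [L^2 M T^-2].
F (force) has dimensions [L M T^-2].

Left side: [L M T^-2]
Right side: [L^-3 M^-1 T^2]

The two sides have different dimensions, so the equation is NOT dimensionally consistent.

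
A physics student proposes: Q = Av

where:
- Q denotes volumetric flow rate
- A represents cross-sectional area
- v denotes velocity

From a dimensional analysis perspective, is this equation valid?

Yes

Q (volumetric flow rate) has dimensions [L^3 T^-1].
A (cross-sectional area) has dimensions [L^2].
v (velocity) has dimensions [L T^-1].

Left side: [L^3 T^-1]
Right side: [L^3 T^-1]

Both sides have the same dimensions, so the equation is dimensionally consistent.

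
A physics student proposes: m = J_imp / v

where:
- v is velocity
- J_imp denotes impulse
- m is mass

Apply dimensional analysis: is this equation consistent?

Yes

v (velocity) has dimensions [L T^-1].
J_imp (impulse) has dimensions [L M T^-1].
m (mass) has dimensions [M].

Left side: [M]
Right side: [M]

Both sides have the same dimensions, so the equation is dimensionally consistent.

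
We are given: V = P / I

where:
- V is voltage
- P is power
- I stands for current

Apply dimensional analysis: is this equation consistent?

Yes

V (voltage) has dimensions [I^-1 L^2 M T^-3].
P (power) has dimensions [L^2 M T^-3].
I (current) has dimensions [I].

Left side: [I^-1 L^2 M T^-3]
Right side: [I^-1 L^2 M T^-3]

Both sides have the same dimensions, so the equation is dimensionally consistent.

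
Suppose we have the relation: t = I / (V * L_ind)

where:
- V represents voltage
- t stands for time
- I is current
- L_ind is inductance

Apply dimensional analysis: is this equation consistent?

No

V (voltage) has dimensions [I^-1 L^2 M T^-3].
t (time) has dimensions [T].
I (current) has dimensions [I].
L_ind (inductance) has dimensions [I^-2 L^2 M T^-2].

Left side: [T]
Right side: [I^4 L^-4 M^-2 T^5]

The two sides have different dimensions, so the equation is NOT dimensionally consistent.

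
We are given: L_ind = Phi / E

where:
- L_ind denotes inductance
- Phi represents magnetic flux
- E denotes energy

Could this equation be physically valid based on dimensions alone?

No

L_ind (inductance) has dimensions [I^-2 L^2 M T^-2].
Phi (magnetic flux) has dimensions [I^-1 L^2 M T^-2].
E (energy) has dimensions [L^2 M T^-2].

Left side: [I^-2 L^2 M T^-2]
Right side: [I^-1]

The two sides have different dimensions, so the equation is NOT dimensionally consistent.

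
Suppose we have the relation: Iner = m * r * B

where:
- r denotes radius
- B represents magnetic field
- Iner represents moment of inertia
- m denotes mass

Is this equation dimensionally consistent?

No

r (radius) has dimensions [L].
B (magnetic field) has dimensions [I^-1 M T^-2].
Iner (moment of inertia) has dimensions [L^2 M].
m (mass) has dimensions [M].

Left side: [L^2 M]
Right side: [I^-1 L M^2 T^-2]

The two sides have different dimensions, so the equation is NOT dimensionally consistent.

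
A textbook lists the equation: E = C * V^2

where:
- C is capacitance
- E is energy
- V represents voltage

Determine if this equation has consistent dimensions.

Yes

C (capacitance) has dimensions [I^2 L^-2 M^-1 T^4].
E (energy) has dimensions [L^2 M T^-2].
V (voltage) has dimensions [I^-1 L^2 M T^-3].

Left side: [L^2 M T^-2]
Right side: [L^2 M T^-2]

Both sides have the same dimensions, so the equation is dimensionally consistent.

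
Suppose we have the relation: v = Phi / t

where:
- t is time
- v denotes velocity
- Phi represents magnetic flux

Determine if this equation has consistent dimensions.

No

t (time) has dimensions [T].
v (velocity) has dimensions [L T^-1].
Phi (magnetic flux) has dimensions [I^-1 L^2 M T^-2].

Left side: [L T^-1]
Right side: [I^-1 L^2 M T^-3]

The two sides have different dimensions, so the equation is NOT dimensionally consistent.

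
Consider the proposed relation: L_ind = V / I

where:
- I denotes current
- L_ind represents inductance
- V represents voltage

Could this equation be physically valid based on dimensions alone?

No

I (current) has dimensions [I].
L_ind (inductance) has dimensions [I^-2 L^2 M T^-2].
V (voltage) has dimensions [I^-1 L^2 M T^-3].

Left side: [I^-2 L^2 M T^-2]
Right side: [I^-2 L^2 M T^-3]

The two sides have different dimensions, so the equation is NOT dimensionally consistent.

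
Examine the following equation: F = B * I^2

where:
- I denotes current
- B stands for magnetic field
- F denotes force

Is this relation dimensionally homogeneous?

No

I (current) has dimensions [I].
B (magnetic field) has dimensions [I^-1 M T^-2].
F (force) has dimensions [L M T^-2].

Left side: [L M T^-2]
Right side: [I M T^-2]

The two sides have different dimensions, so the equation is NOT dimensionally consistent.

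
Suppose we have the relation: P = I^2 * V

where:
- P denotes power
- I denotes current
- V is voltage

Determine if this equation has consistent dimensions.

No

P (power) has dimensions [L^2 M T^-3].
I (current) has dimensions [I].
V (voltage) has dimensions [I^-1 L^2 M T^-3].

Left side: [L^2 M T^-3]
Right side: [I L^2 M T^-3]

The two sides have different dimensions, so the equation is NOT dimensionally consistent.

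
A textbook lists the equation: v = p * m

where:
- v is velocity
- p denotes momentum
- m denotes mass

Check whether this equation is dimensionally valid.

No

v (velocity) has dimensions [L T^-1].
p (momentum) has dimensions [L M T^-1].
m (mass) has dimensions [M].

Left side: [L T^-1]
Right side: [L M^2 T^-1]

The two sides have different dimensions, so the equation is NOT dimensionally consistent.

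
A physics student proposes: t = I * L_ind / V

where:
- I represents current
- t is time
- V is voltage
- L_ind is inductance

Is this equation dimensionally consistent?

Yes

I (current) has dimensions [I].
t (time) has dimensions [T].
V (voltage) has dimensions [I^-1 L^2 M T^-3].
L_ind (inductance) has dimensions [I^-2 L^2 M T^-2].

Left side: [T]
Right side: [T]

Both sides have the same dimensions, so the equation is dimensionally consistent.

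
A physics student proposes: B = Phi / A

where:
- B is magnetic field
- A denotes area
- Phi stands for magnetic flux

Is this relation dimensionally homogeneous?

Yes

B (magnetic field) has dimensions [I^-1 M T^-2].
A (area) has dimensions [L^2].
Phi (magnetic flux) has dimensions [I^-1 L^2 M T^-2].

Left side: [I^-1 M T^-2]
Right side: [I^-1 M T^-2]

Both sides have the same dimensions, so the equation is dimensionally consistent.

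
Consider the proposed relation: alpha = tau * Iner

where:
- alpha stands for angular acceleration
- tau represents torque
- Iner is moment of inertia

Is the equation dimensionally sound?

No

alpha (angular acceleration) has dimensions [T^-2].
tau (torque) has dimensions [L^2 M T^-2].
Iner (moment of inertia) has dimensions [L^2 M].

Left side: [T^-2]
Right side: [L^4 M^2 T^-2]

The two sides have different dimensions, so the equation is NOT dimensionally consistent.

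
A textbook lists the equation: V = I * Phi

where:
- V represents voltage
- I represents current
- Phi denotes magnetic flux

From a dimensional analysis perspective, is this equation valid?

No

V (voltage) has dimensions [I^-1 L^2 M T^-3].
I (current) has dimensions [I].
Phi (magnetic flux) has dimensions [I^-1 L^2 M T^-2].

Left side: [I^-1 L^2 M T^-3]
Right side: [L^2 M T^-2]

The two sides have different dimensions, so the equation is NOT dimensionally consistent.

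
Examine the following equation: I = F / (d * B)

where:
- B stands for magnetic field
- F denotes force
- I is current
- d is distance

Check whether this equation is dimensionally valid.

Yes

B (magnetic field) has dimensions [I^-1 M T^-2].
F (force) has dimensions [L M T^-2].
I (current) has dimensions [I].
d (distance) has dimensions [L].

Left side: [I]
Right side: [I]

Both sides have the same dimensions, so the equation is dimensionally consistent.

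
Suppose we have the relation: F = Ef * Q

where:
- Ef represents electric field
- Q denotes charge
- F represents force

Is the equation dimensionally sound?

Yes

Ef (electric field) has dimensions [I^-1 L M T^-3].
Q (charge) has dimensions [I T].
F (force) has dimensions [L M T^-2].

Left side: [L M T^-2]
Right side: [L M T^-2]

Both sides have the same dimensions, so the equation is dimensionally consistent.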